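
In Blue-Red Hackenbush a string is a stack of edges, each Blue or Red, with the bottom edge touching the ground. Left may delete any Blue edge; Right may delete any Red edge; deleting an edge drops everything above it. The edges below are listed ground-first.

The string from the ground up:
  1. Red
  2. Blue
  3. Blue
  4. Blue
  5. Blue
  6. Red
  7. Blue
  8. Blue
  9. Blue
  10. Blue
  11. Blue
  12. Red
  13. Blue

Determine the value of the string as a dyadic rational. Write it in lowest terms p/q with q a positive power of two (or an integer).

Prefix values for Red Blue Blue Blue Blue Red Blue Blue Blue Blue Blue Red Blue via {L|R} + simplicity:
step 1: add Red to get R; options L={ — } R={ 0 } → -1
step 2: add Blue to get RB; options L={ -1 } R={ 0 } → -1/2
step 3: add Blue to get RBB; options L={ -1,-1/2 } R={ 0 } → -1/4
step 4: add Blue to get RBBB; options L={ -1,-1/2,-1/4 } R={ 0 } → -1/8
step 5: add Blue to get RBBBB; options L={ -1,-1/2,-1/4,-1/8 } R={ 0 } → -1/16
step 6: add Red to get RBBBBR; options L={ -1,-1/2,-1/4,-1/8 } R={ -1/16,0 } → -3/32
step 7: add Blue to get RBBBBRB; options L={ -1,-1/2,-1/4,-1/8,-3/32 } R={ -1/16,0 } → -5/64
step 8: add Blue to get RBBBBRBB; options L={ -1,-1/2,-1/4,-1/8,-3/32,-5/64 } R={ -1/16,0 } → -9/128
step 9: add Blue to get RBBBBRBBB; options L={ -1,-1/2,-1/4,-1/8,-3/32,-5/64,-9/128 } R={ -1/16,0 } → -17/256
step 10: add Blue to get RBBBBRBBBB; options L={ -1,-1/2,-1/4,-1/8,-3/32,-5/64,-9/128,-17/256 } R={ -1/16,0 } → -33/512
step 11: add Blue to get RBBBBRBBBBB; options L={ -1,-1/2,-1/4,-1/8,-3/32,-5/64,-9/128,-17/256,-33/512 } R={ -1/16,0 } → -65/1024
step 12: add Red to get RBBBBRBBBBBR; options L={ -1,-1/2,-1/4,-1/8,-3/32,-5/64,-9/128,-17/256,-33/512 } R={ -65/1024,-1/16,0 } → -131/2048
step 13: add Blue to get RBBBBRBBBBBRB; options L={ -1,-1/2,-1/4,-1/8,-3/32,-5/64,-9/128,-17/256,-33/512,-131/2048 } R={ -65/1024,-1/16,0 } → -261/4096

-261/4096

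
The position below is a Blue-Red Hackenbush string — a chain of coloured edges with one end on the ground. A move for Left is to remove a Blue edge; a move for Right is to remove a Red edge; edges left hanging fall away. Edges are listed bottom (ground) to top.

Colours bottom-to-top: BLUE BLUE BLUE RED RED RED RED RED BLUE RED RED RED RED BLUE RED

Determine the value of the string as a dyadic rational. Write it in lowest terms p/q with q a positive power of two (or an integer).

8325/4096

1 of 15 · B · max L 0 · min R +∞ so 1
2 of 15 · BB · max L 1 · min R +∞ so 2
3 of 15 · BBB · max L 2 · min R +∞ so 3
4 of 15 · BBBR · max L 2 · min R 3 so 5/2
5 of 15 · BBBRR · max L 2 · min R 5/2 so 9/4
6 of 15 · BBBRRR · max L 2 · min R 9/4 so 17/8
7 of 15 · BBBRRRR · max L 2 · min R 17/8 so 33/16
8 of 15 · BBBRRRRR · max L 2 · min R 33/16 so 65/32
9 of 15 · BBBRRRRRB · max L 65/32 · min R 33/16 so 131/64
10 of 15 · BBBRRRRRBR · max L 65/32 · min R 131/64 so 261/128
11 of 15 · BBBRRRRRBRR · max L 65/32 · min R 261/128 so 521/256
12 of 15 · BBBRRRRRBRRR · max L 65/32 · min R 521/256 so 1041/512
13 of 15 · BBBRRRRRBRRRR · max L 65/32 · min R 1041/512 so 2081/1024
14 of 15 · BBBRRRRRBRRRRB · max L 2081/1024 · min R 1041/512 so 4163/2048
15 of 15 · BBBRRRRRBRRRRBR · max L 2081/1024 · min R 4163/2048 so 8325/4096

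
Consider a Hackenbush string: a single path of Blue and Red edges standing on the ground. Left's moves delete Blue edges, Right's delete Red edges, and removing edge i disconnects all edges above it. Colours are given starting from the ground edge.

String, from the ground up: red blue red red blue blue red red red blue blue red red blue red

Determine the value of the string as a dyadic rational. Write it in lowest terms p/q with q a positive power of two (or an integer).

-13211/16384

1 of 15 · r · max L −∞ · min R 0 — -1
2 of 15 · rb · max L -1 · min R 0 — -1/2
3 of 15 · rbr · max L -1 · min R -1/2 — -3/4
4 of 15 · rbrr · max L -1 · min R -3/4 — -7/8
5 of 15 · rbrrb · max L -7/8 · min R -3/4 — -13/16
6 of 15 · rbrrbb · max L -13/16 · min R -3/4 — -25/32
7 of 15 · rbrrbbr · max L -13/16 · min R -25/32 — -51/64
8 of 15 · rbrrbbrr · max L -13/16 · min R -51/64 — -103/128
9 of 15 · rbrrbbrrr · max L -13/16 · min R -103/128 — -207/256
10 of 15 · rbrrbbrrrb · max L -207/256 · min R -103/128 — -413/512
11 of 15 · rbrrbbrrrbb · max L -413/512 · min R -103/128 — -825/1024
12 of 15 · rbrrbbrrrbbr · max L -413/512 · min R -825/1024 — -1651/2048
13 of 15 · rbrrbbrrrbbrr · max L -413/512 · min R -1651/2048 — -3303/4096
14 of 15 · rbrrbbrrrbbrrb · max L -3303/4096 · min R -1651/2048 — -6605/8192
15 of 15 · rbrrbbrrrbbrrbr · max L -3303/4096 · min R -6605/8192 — -13211/16384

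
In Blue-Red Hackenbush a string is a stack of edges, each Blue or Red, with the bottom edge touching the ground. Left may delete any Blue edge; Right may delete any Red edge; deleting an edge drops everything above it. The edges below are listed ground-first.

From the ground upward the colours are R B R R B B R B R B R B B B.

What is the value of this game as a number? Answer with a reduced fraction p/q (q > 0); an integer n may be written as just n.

Recurse on prefixes of the 14-edge string R B R R B B R B R B R B B B:
edge 1 of 14 (R): { ∅ | 0 } so -1
edge 2 of 14 (B): { -1 | 0 } so -1/2
edge 3 of 14 (R): { -1 | -1/2, 0 } so -3/4
edge 4 of 14 (R): { -1 | -3/4, -1/2, 0 } so -7/8
edge 5 of 14 (B): { -1, -7/8 | -3/4, -1/2, 0 } so -13/16
edge 6 of 14 (B): { -1, -7/8, -13/16 | -3/4, -1/2, 0 } so -25/32
edge 7 of 14 (R): { -1, -7/8, -13/16 | -25/32, -3/4, -1/2, 0 } so -51/64
edge 8 of 14 (B): { -1, -7/8, -13/16, -51/64 | -25/32, -3/4, -1/2, 0 } so -101/128
edge 9 of 14 (R): { -1, -7/8, -13/16, -51/64 | -101/128, -25/32, -3/4, -1/2, 0 } so -203/256
edge 10 of 14 (B): { -1, -7/8, -13/16, -51/64, -203/256 | -101/128, -25/32, -3/4, -1/2, 0 } so -405/512
edge 11 of 14 (R): { -1, -7/8, -13/16, -51/64, -203/256 | -405/512, -101/128, -25/32, -3/4, -1/2, 0 } so -811/1024
edge 12 of 14 (B): { -1, -7/8, -13/16, -51/64, -203/256, -811/1024 | -405/512, -101/128, -25/32, -3/4, -1/2, 0 } so -1621/2048
edge 13 of 14 (B): { -1, -7/8, -13/16, -51/64, -203/256, -811/1024, -1621/2048 | -405/512, -101/128, -25/32, -3/4, -1/2, 0 } so -3241/4096
edge 14 of 14 (B): { -1, -7/8, -13/16, -51/64, -203/256, -811/1024, -1621/2048, -3241/4096 | -405/512, -101/128, -25/32, -3/4, -1/2, 0 } so -6481/8192

-6481/8192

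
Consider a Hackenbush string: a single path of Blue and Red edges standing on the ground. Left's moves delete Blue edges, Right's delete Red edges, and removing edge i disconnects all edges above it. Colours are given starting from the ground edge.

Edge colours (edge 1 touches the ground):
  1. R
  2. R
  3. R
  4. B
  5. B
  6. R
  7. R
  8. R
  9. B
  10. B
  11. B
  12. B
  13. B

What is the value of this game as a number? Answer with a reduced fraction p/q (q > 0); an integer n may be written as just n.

Recurse on prefixes of the 13-edge string R R R B B R R R B B B B B:
v_1 [R]  L=[]  R=[0]  -> -1
v_2 [RR]  L=[]  R=[-1 0]  -> -2
v_3 [RRR]  L=[]  R=[-2 -1 0]  -> -3
v_4 [RRRB]  L=[-3]  R=[-2 -1 0]  -> -5/2
v_5 [RRRBB]  L=[-3 -5/2]  R=[-2 -1 0]  -> -9/4
v_6 [RRRBBR]  L=[-3 -5/2]  R=[-9/4 -2 -1 0]  -> -19/8
v_7 [RRRBBRR]  L=[-3 -5/2]  R=[-19/8 -9/4 -2 -1 0]  -> -39/16
v_8 [RRRBBRRR]  L=[-3 -5/2]  R=[-39/16 -19/8 -9/4 -2 -1 0]  -> -79/32
v_9 [RRRBBRRRB]  L=[-3 -5/2 -79/32]  R=[-39/16 -19/8 -9/4 -2 -1 0]  -> -157/64
v_10 [RRRBBRRRBB]  L=[-3 -5/2 -79/32 -157/64]  R=[-39/16 -19/8 -9/4 -2 -1 0]  -> -313/128
v_11 [RRRBBRRRBBB]  L=[-3 -5/2 -79/32 -157/64 -313/128]  R=[-39/16 -19/8 -9/4 -2 -1 0]  -> -625/256
v_12 [RRRBBRRRBBBB]  L=[-3 -5/2 -79/32 -157/64 -313/128 -625/256]  R=[-39/16 -19/8 -9/4 -2 -1 0]  -> -1249/512
v_13 [RRRBBRRRBBBBB]  L=[-3 -5/2 -79/32 -157/64 -313/128 -625/256 -1249/512]  R=[-39/16 -19/8 -9/4 -2 -1 0]  -> -2497/1024

-2497/1024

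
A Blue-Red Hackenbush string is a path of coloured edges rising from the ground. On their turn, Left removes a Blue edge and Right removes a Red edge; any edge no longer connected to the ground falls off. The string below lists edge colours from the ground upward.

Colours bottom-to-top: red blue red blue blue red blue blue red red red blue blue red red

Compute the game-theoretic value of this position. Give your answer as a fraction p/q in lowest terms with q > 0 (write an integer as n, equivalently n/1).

-9447/16384

r: Left { (no moves) }, Right { 0 } = simplest -1
rb: Left { -1 }, Right { 0 } = simplest -1/2
rbr: Left { -1 }, Right { -1/2 0 } = simplest -3/4
rbrb: Left { -1 -3/4 }, Right { -1/2 0 } = simplest -5/8
rbrbb: Left { -1 -3/4 -5/8 }, Right { -1/2 0 } = simplest -9/16
rbrbbr: Left { -1 -3/4 -5/8 }, Right { -9/16 -1/2 0 } = simplest -19/32
rbrbbrb: Left { -1 -3/4 -5/8 -19/32 }, Right { -9/16 -1/2 0 } = simplest -37/64
rbrbbrbb: Left { -1 -3/4 -5/8 -19/32 -37/64 }, Right { -9/16 -1/2 0 } = simplest -73/128
rbrbbrbbr: Left { -1 -3/4 -5/8 -19/32 -37/64 }, Right { -73/128 -9/16 -1/2 0 } = simplest -147/256
rbrbbrbbrr: Left { -1 -3/4 -5/8 -19/32 -37/64 }, Right { -147/256 -73/128 -9/16 -1/2 0 } = simplest -295/512
rbrbbrbbrrr: Left { -1 -3/4 -5/8 -19/32 -37/64 }, Right { -295/512 -147/256 -73/128 -9/16 -1/2 0 } = simplest -591/1024
rbrbbrbbrrrb: Left { -1 -3/4 -5/8 -19/32 -37/64 -591/1024 }, Right { -295/512 -147/256 -73/128 -9/16 -1/2 0 } = simplest -1181/2048
rbrbbrbbrrrbb: Left { -1 -3/4 -5/8 -19/32 -37/64 -591/1024 -1181/2048 }, Right { -295/512 -147/256 -73/128 -9/16 -1/2 0 } = simplest -2361/4096
rbrbbrbbrrrbbr: Left { -1 -3/4 -5/8 -19/32 -37/64 -591/1024 -1181/2048 }, Right { -2361/4096 -295/512 -147/256 -73/128 -9/16 -1/2 0 } = simplest -4723/8192
rbrbbrbbrrrbbrr: Left { -1 -3/4 -5/8 -19/32 -37/64 -591/1024 -1181/2048 }, Right { -4723/8192 -2361/4096 -295/512 -147/256 -73/128 -9/16 -1/2 0 } = simplest -9447/16384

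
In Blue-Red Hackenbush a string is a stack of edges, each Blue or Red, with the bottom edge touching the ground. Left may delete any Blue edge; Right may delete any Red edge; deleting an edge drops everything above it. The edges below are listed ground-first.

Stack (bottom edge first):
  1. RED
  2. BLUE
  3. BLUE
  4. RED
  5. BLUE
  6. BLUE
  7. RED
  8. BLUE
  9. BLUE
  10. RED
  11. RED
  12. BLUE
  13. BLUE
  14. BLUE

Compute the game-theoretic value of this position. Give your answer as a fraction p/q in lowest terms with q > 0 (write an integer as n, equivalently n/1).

-2353/8192

Recurse on prefixes of the 14-edge string RED BLUE BLUE RED BLUE BLUE RED BLUE BLUE RED RED BLUE BLUE BLUE:
value(R) = { none | 0 } gives -1
value(RB) = { -1 | 0 } gives -1/2
value(RBB) = { -1,-1/2 | 0 } gives -1/4
value(RBBR) = { -1,-1/2 | -1/4,0 } gives -3/8
value(RBBRB) = { -1,-1/2,-3/8 | -1/4,0 } gives -5/16
value(RBBRBB) = { -1,-1/2,-3/8,-5/16 | -1/4,0 } gives -9/32
value(RBBRBBR) = { -1,-1/2,-3/8,-5/16 | -9/32,-1/4,0 } gives -19/64
value(RBBRBBRB) = { -1,-1/2,-3/8,-5/16,-19/64 | -9/32,-1/4,0 } gives -37/128
value(RBBRBBRBB) = { -1,-1/2,-3/8,-5/16,-19/64,-37/128 | -9/32,-1/4,0 } gives -73/256
value(RBBRBBRBBR) = { -1,-1/2,-3/8,-5/16,-19/64,-37/128 | -73/256,-9/32,-1/4,0 } gives -147/512
value(RBBRBBRBBRR) = { -1,-1/2,-3/8,-5/16,-19/64,-37/128 | -147/512,-73/256,-9/32,-1/4,0 } gives -295/1024
value(RBBRBBRBBRRB) = { -1,-1/2,-3/8,-5/16,-19/64,-37/128,-295/1024 | -147/512,-73/256,-9/32,-1/4,0 } gives -589/2048
value(RBBRBBRBBRRBB) = { -1,-1/2,-3/8,-5/16,-19/64,-37/128,-295/1024,-589/2048 | -147/512,-73/256,-9/32,-1/4,0 } gives -1177/4096
value(RBBRBBRBBRRBBB) = { -1,-1/2,-3/8,-5/16,-19/64,-37/128,-295/1024,-589/2048,-1177/4096 | -147/512,-73/256,-9/32,-1/4,0 } gives -2353/8192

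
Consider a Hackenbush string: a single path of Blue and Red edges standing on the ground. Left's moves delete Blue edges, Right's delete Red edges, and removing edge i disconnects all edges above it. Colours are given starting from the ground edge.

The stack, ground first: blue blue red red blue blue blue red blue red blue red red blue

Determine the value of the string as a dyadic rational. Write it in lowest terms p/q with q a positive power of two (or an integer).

Build G(s[:k]) for k = 1..14, string s = blue blue red red blue blue blue red blue red blue red red blue.
step 1: add blue to get b; options L={ 0 } R={ none } so 1
step 2: add blue to get bb; options L={ 0 1 } R={ none } so 2
step 3: add red to get bbr; options L={ 0 1 } R={ 2 } so 3/2
step 4: add red to get bbrr; options L={ 0 1 } R={ 3/2 2 } so 5/4
step 5: add blue to get bbrrb; options L={ 0 1 5/4 } R={ 3/2 2 } so 11/8
step 6: add blue to get bbrrbb; options L={ 0 1 5/4 11/8 } R={ 3/2 2 } so 23/16
step 7: add blue to get bbrrbbb; options L={ 0 1 5/4 11/8 23/16 } R={ 3/2 2 } so 47/32
step 8: add red to get bbrrbbbr; options L={ 0 1 5/4 11/8 23/16 } R={ 47/32 3/2 2 } so 93/64
step 9: add blue to get bbrrbbbrb; options L={ 0 1 5/4 11/8 23/16 93/64 } R={ 47/32 3/2 2 } so 187/128
step 10: add red to get bbrrbbbrbr; options L={ 0 1 5/4 11/8 23/16 93/64 } R={ 187/128 47/32 3/2 2 } so 373/256
step 11: add blue to get bbrrbbbrbrb; options L={ 0 1 5/4 11/8 23/16 93/64 373/256 } R={ 187/128 47/32 3/2 2 } so 747/512
step 12: add red to get bbrrbbbrbrbr; options L={ 0 1 5/4 11/8 23/16 93/64 373/256 } R={ 747/512 187/128 47/32 3/2 2 } so 1493/1024
step 13: add red to get bbrrbbbrbrbrr; options L={ 0 1 5/4 11/8 23/16 93/64 373/256 } R={ 1493/1024 747/512 187/128 47/32 3/2 2 } so 2985/2048
step 14: add blue to get bbrrbbbrbrbrrb; options L={ 0 1 5/4 11/8 23/16 93/64 373/256 2985/2048 } R={ 1493/1024 747/512 187/128 47/32 3/2 2 } so 5971/4096

5971/4096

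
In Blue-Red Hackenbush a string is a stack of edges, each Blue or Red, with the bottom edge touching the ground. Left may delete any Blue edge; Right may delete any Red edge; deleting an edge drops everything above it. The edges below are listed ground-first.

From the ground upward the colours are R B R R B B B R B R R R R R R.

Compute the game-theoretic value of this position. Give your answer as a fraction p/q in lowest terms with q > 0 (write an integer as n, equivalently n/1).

-12671/16384

Build val(s[:k]) for k = 1..15, string s = R B R R B B B R B R R R R R R.
val(R) = { none | 0 } ⇒ -1
val(RB) = { -1 | 0 } ⇒ -1/2
val(RBR) = { -1 | -1/2 0 } ⇒ -3/4
val(RBRR) = { -1 | -3/4 -1/2 0 } ⇒ -7/8
val(RBRRB) = { -1 -7/8 | -3/4 -1/2 0 } ⇒ -13/16
val(RBRRBB) = { -1 -7/8 -13/16 | -3/4 -1/2 0 } ⇒ -25/32
val(RBRRBBB) = { -1 -7/8 -13/16 -25/32 | -3/4 -1/2 0 } ⇒ -49/64
val(RBRRBBBR) = { -1 -7/8 -13/16 -25/32 | -49/64 -3/4 -1/2 0 } ⇒ -99/128
val(RBRRBBBRB) = { -1 -7/8 -13/16 -25/32 -99/128 | -49/64 -3/4 -1/2 0 } ⇒ -197/256
val(RBRRBBBRBR) = { -1 -7/8 -13/16 -25/32 -99/128 | -197/256 -49/64 -3/4 -1/2 0 } ⇒ -395/512
val(RBRRBBBRBRR) = { -1 -7/8 -13/16 -25/32 -99/128 | -395/512 -197/256 -49/64 -3/4 -1/2 0 } ⇒ -791/1024
val(RBRRBBBRBRRR) = { -1 -7/8 -13/16 -25/32 -99/128 | -791/1024 -395/512 -197/256 -49/64 -3/4 -1/2 0 } ⇒ -1583/2048
val(RBRRBBBRBRRRR) = { -1 -7/8 -13/16 -25/32 -99/128 | -1583/2048 -791/1024 -395/512 -197/256 -49/64 -3/4 -1/2 0 } ⇒ -3167/4096
val(RBRRBBBRBRRRRR) = { -1 -7/8 -13/16 -25/32 -99/128 | -3167/4096 -1583/2048 -791/1024 -395/512 -197/256 -49/64 -3/4 -1/2 0 } ⇒ -6335/8192
val(RBRRBBBRBRRRRRR) = { -1 -7/8 -13/16 -25/32 -99/128 | -6335/8192 -3167/4096 -1583/2048 -791/1024 -395/512 -197/256 -49/64 -3/4 -1/2 0 } ⇒ -12671/16384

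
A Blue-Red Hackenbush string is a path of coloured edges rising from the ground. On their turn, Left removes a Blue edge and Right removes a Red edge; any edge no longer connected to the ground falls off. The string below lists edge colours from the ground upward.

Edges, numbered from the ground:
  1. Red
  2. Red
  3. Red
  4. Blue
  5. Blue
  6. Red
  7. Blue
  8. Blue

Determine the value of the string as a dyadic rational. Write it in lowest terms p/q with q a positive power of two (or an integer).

1 of 8 · R · max L −∞ · min R 0 -> -1
2 of 8 · RR · max L −∞ · min R -1 -> -2
3 of 8 · RRR · max L −∞ · min R -2 -> -3
4 of 8 · RRRB · max L -3 · min R -2 -> -5/2
5 of 8 · RRRBB · max L -5/2 · min R -2 -> -9/4
6 of 8 · RRRBBR · max L -5/2 · min R -9/4 -> -19/8
7 of 8 · RRRBBRB · max L -19/8 · min R -9/4 -> -37/16
8 of 8 · RRRBBRBB · max L -37/16 · min R -9/4 -> -73/32

-73/32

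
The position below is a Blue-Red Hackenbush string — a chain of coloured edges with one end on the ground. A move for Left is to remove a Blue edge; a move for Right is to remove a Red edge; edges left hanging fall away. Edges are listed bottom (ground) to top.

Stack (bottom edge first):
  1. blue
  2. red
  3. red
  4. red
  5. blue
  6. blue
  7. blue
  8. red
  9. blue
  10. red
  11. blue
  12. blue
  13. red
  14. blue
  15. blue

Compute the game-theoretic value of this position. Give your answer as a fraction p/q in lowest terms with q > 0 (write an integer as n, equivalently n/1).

1 of 15 · b · max L 0 · min R +∞ => 1
2 of 15 · br · max L 0 · min R 1 => 1/2
3 of 15 · brr · max L 0 · min R 1/2 => 1/4
4 of 15 · brrr · max L 0 · min R 1/4 => 1/8
5 of 15 · brrrb · max L 1/8 · min R 1/4 => 3/16
6 of 15 · brrrbb · max L 3/16 · min R 1/4 => 7/32
7 of 15 · brrrbbb · max L 7/32 · min R 1/4 => 15/64
8 of 15 · brrrbbbr · max L 7/32 · min R 15/64 => 29/128
9 of 15 · brrrbbbrb · max L 29/128 · min R 15/64 => 59/256
10 of 15 · brrrbbbrbr · max L 29/128 · min R 59/256 => 117/512
11 of 15 · brrrbbbrbrb · max L 117/512 · min R 59/256 => 235/1024
12 of 15 · brrrbbbrbrbb · max L 235/1024 · min R 59/256 => 471/2048
13 of 15 · brrrbbbrbrbbr · max L 235/1024 · min R 471/2048 => 941/4096
14 of 15 · brrrbbbrbrbbrb · max L 941/4096 · min R 471/2048 => 1883/8192
15 of 15 · brrrbbbrbrbbrbb · max L 1883/8192 · min R 471/2048 => 3767/16384

3767/16384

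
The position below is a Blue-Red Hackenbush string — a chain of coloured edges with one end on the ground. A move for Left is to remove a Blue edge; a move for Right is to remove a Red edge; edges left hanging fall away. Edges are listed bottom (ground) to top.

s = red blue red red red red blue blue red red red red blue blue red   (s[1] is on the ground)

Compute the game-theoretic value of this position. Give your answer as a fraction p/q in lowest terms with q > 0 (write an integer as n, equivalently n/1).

-15603/16384

G_1 [r]  L=[none]  R=[0]  so -1
G_2 [rb]  L=[-1]  R=[0]  so -1/2
G_3 [rbr]  L=[-1]  R=[-1/2,0]  so -3/4
G_4 [rbrr]  L=[-1]  R=[-3/4,-1/2,0]  so -7/8
G_5 [rbrrr]  L=[-1]  R=[-7/8,-3/4,-1/2,0]  so -15/16
G_6 [rbrrrr]  L=[-1]  R=[-15/16,-7/8,-3/4,-1/2,0]  so -31/32
G_7 [rbrrrrb]  L=[-1,-31/32]  R=[-15/16,-7/8,-3/4,-1/2,0]  so -61/64
G_8 [rbrrrrbb]  L=[-1,-31/32,-61/64]  R=[-15/16,-7/8,-3/4,-1/2,0]  so -121/128
G_9 [rbrrrrbbr]  L=[-1,-31/32,-61/64]  R=[-121/128,-15/16,-7/8,-3/4,-1/2,0]  so -243/256
G_10 [rbrrrrbbrr]  L=[-1,-31/32,-61/64]  R=[-243/256,-121/128,-15/16,-7/8,-3/4,-1/2,0]  so -487/512
G_11 [rbrrrrbbrrr]  L=[-1,-31/32,-61/64]  R=[-487/512,-243/256,-121/128,-15/16,-7/8,-3/4,-1/2,0]  so -975/1024
G_12 [rbrrrrbbrrrr]  L=[-1,-31/32,-61/64]  R=[-975/1024,-487/512,-243/256,-121/128,-15/16,-7/8,-3/4,-1/2,0]  so -1951/2048
G_13 [rbrrrrbbrrrrb]  L=[-1,-31/32,-61/64,-1951/2048]  R=[-975/1024,-487/512,-243/256,-121/128,-15/16,-7/8,-3/4,-1/2,0]  so -3901/4096
G_14 [rbrrrrbbrrrrbb]  L=[-1,-31/32,-61/64,-1951/2048,-3901/4096]  R=[-975/1024,-487/512,-243/256,-121/128,-15/16,-7/8,-3/4,-1/2,0]  so -7801/8192
G_15 [rbrrrrbbrrrrbbr]  L=[-1,-31/32,-61/64,-1951/2048,-3901/4096]  R=[-7801/8192,-975/1024,-487/512,-243/256,-121/128,-15/16,-7/8,-3/4,-1/2,0]  so -15603/16384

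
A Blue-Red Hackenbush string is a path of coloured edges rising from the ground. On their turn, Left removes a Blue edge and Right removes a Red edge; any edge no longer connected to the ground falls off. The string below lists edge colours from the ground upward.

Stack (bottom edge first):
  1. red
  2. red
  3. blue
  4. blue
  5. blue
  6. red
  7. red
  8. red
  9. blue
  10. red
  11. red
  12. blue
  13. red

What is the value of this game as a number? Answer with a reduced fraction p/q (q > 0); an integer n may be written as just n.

-2523/2048

1 of 13 · r · max L −∞ · min R 0 -> -1
2 of 13 · rr · max L −∞ · min R -1 -> -2
3 of 13 · rrb · max L -2 · min R -1 -> -3/2
4 of 13 · rrbb · max L -3/2 · min R -1 -> -5/4
5 of 13 · rrbbb · max L -5/4 · min R -1 -> -9/8
6 of 13 · rrbbbr · max L -5/4 · min R -9/8 -> -19/16
7 of 13 · rrbbbrr · max L -5/4 · min R -19/16 -> -39/32
8 of 13 · rrbbbrrr · max L -5/4 · min R -39/32 -> -79/64
9 of 13 · rrbbbrrrb · max L -79/64 · min R -39/32 -> -157/128
10 of 13 · rrbbbrrrbr · max L -79/64 · min R -157/128 -> -315/256
11 of 13 · rrbbbrrrbrr · max L -79/64 · min R -315/256 -> -631/512
12 of 13 · rrbbbrrrbrrb · max L -631/512 · min R -315/256 -> -1261/1024
13 of 13 · rrbbbrrrbrrbr · max L -631/512 · min R -1261/1024 -> -2523/2048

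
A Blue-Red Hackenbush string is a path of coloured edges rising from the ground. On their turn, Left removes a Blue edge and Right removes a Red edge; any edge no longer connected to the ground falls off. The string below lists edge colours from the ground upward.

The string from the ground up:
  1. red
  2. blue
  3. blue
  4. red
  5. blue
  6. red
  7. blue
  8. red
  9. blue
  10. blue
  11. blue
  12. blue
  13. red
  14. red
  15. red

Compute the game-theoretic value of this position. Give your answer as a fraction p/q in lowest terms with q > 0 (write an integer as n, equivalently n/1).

Build val(s[:k]) for k = 1..15, string s = red blue blue red blue red blue red blue blue blue blue red red red.
step 1: add red to get r; options L={  } R={ 0 } — -1
step 2: add blue to get rb; options L={ -1 } R={ 0 } — -1/2
step 3: add blue to get rbb; options L={ -1; -1/2 } R={ 0 } — -1/4
step 4: add red to get rbbr; options L={ -1; -1/2 } R={ -1/4; 0 } — -3/8
step 5: add blue to get rbbrb; options L={ -1; -1/2; -3/8 } R={ -1/4; 0 } — -5/16
step 6: add red to get rbbrbr; options L={ -1; -1/2; -3/8 } R={ -5/16; -1/4; 0 } — -11/32
step 7: add blue to get rbbrbrb; options L={ -1; -1/2; -3/8; -11/32 } R={ -5/16; -1/4; 0 } — -21/64
step 8: add red to get rbbrbrbr; options L={ -1; -1/2; -3/8; -11/32 } R={ -21/64; -5/16; -1/4; 0 } — -43/128
step 9: add blue to get rbbrbrbrb; options L={ -1; -1/2; -3/8; -11/32; -43/128 } R={ -21/64; -5/16; -1/4; 0 } — -85/256
step 10: add blue to get rbbrbrbrbb; options L={ -1; -1/2; -3/8; -11/32; -43/128; -85/256 } R={ -21/64; -5/16; -1/4; 0 } — -169/512
step 11: add blue to get rbbrbrbrbbb; options L={ -1; -1/2; -3/8; -11/32; -43/128; -85/256; -169/512 } R={ -21/64; -5/16; -1/4; 0 } — -337/1024
step 12: add blue to get rbbrbrbrbbbb; options L={ -1; -1/2; -3/8; -11/32; -43/128; -85/256; -169/512; -337/1024 } R={ -21/64; -5/16; -1/4; 0 } — -673/2048
step 13: add red to get rbbrbrbrbbbbr; options L={ -1; -1/2; -3/8; -11/32; -43/128; -85/256; -169/512; -337/1024 } R={ -673/2048; -21/64; -5/16; -1/4; 0 } — -1347/4096
step 14: add red to get rbbrbrbrbbbbrr; options L={ -1; -1/2; -3/8; -11/32; -43/128; -85/256; -169/512; -337/1024 } R={ -1347/4096; -673/2048; -21/64; -5/16; -1/4; 0 } — -2695/8192
step 15: add red to get rbbrbrbrbbbbrrr; options L={ -1; -1/2; -3/8; -11/32; -43/128; -85/256; -169/512; -337/1024 } R={ -2695/8192; -1347/4096; -673/2048; -21/64; -5/16; -1/4; 0 } — -5391/16384

-5391/16384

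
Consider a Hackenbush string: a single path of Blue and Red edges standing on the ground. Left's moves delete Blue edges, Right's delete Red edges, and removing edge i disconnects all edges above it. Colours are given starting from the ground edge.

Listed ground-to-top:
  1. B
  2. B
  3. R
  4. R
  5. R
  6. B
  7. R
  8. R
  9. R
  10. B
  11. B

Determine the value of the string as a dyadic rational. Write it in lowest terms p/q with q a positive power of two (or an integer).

583/512

Recurse on prefixes of the 11-edge string B B R R R B R R R B B:
B: Left { 0 }, Right { — } — simplest 1
BB: Left { 0,1 }, Right { — } — simplest 2
BBR: Left { 0,1 }, Right { 2 } — simplest 3/2
BBRR: Left { 0,1 }, Right { 3/2,2 } — simplest 5/4
BBRRR: Left { 0,1 }, Right { 5/4,3/2,2 } — simplest 9/8
BBRRRB: Left { 0,1,9/8 }, Right { 5/4,3/2,2 } — simplest 19/16
BBRRRBR: Left { 0,1,9/8 }, Right { 19/16,5/4,3/2,2 } — simplest 37/32
BBRRRBRR: Left { 0,1,9/8 }, Right { 37/32,19/16,5/4,3/2,2 } — simplest 73/64
BBRRRBRRR: Left { 0,1,9/8 }, Right { 73/64,37/32,19/16,5/4,3/2,2 } — simplest 145/128
BBRRRBRRRB: Left { 0,1,9/8,145/128 }, Right { 73/64,37/32,19/16,5/4,3/2,2 } — simplest 291/256
BBRRRBRRRBB: Left { 0,1,9/8,145/128,291/256 }, Right { 73/64,37/32,19/16,5/4,3/2,2 } — simplest 583/512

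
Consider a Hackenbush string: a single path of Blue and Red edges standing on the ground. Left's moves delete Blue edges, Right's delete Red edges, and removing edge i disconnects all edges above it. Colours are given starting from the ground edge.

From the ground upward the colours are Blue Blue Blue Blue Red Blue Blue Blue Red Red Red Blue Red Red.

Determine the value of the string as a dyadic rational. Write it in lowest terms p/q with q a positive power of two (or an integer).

3977/1024

Prefix values for Blue Blue Blue Blue Red Blue Blue Blue Red Red Red Blue Red Red via {L|R} + simplicity:
B: Left { 0 }, Right { · } => simplest 1
BB: Left { 0, 1 }, Right { · } => simplest 2
BBB: Left { 0, 1, 2 }, Right { · } => simplest 3
BBBB: Left { 0, 1, 2, 3 }, Right { · } => simplest 4
BBBBR: Left { 0, 1, 2, 3 }, Right { 4 } => simplest 7/2
BBBBRB: Left { 0, 1, 2, 3, 7/2 }, Right { 4 } => simplest 15/4
BBBBRBB: Left { 0, 1, 2, 3, 7/2, 15/4 }, Right { 4 } => simplest 31/8
BBBBRBBB: Left { 0, 1, 2, 3, 7/2, 15/4, 31/8 }, Right { 4 } => simplest 63/16
BBBBRBBBR: Left { 0, 1, 2, 3, 7/2, 15/4, 31/8 }, Right { 63/16, 4 } => simplest 125/32
BBBBRBBBRR: Left { 0, 1, 2, 3, 7/2, 15/4, 31/8 }, Right { 125/32, 63/16, 4 } => simplest 249/64
BBBBRBBBRRR: Left { 0, 1, 2, 3, 7/2, 15/4, 31/8 }, Right { 249/64, 125/32, 63/16, 4 } => simplest 497/128
BBBBRBBBRRRB: Left { 0, 1, 2, 3, 7/2, 15/4, 31/8, 497/128 }, Right { 249/64, 125/32, 63/16, 4 } => simplest 995/256
BBBBRBBBRRRBR: Left { 0, 1, 2, 3, 7/2, 15/4, 31/8, 497/128 }, Right { 995/256, 249/64, 125/32, 63/16, 4 } => simplest 1989/512
BBBBRBBBRRRBRR: Left { 0, 1, 2, 3, 7/2, 15/4, 31/8, 497/128 }, Right { 1989/512, 995/256, 249/64, 125/32, 63/16, 4 } => simplest 3977/1024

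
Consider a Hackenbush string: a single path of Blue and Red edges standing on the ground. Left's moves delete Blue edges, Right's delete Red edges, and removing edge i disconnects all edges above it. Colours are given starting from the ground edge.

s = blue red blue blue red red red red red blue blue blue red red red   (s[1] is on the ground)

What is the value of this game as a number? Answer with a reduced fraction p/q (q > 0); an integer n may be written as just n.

12401/16384

Recurse on prefixes of the 15-edge string blue red blue blue red red red red red blue blue blue red red red:
val(b) = { 0 | — } => 1
val(br) = { 0 | 1 } => 1/2
val(brb) = { 0; 1/2 | 1 } => 3/4
val(brbb) = { 0; 1/2; 3/4 | 1 } => 7/8
val(brbbr) = { 0; 1/2; 3/4 | 7/8; 1 } => 13/16
val(brbbrr) = { 0; 1/2; 3/4 | 13/16; 7/8; 1 } => 25/32
val(brbbrrr) = { 0; 1/2; 3/4 | 25/32; 13/16; 7/8; 1 } => 49/64
val(brbbrrrr) = { 0; 1/2; 3/4 | 49/64; 25/32; 13/16; 7/8; 1 } => 97/128
val(brbbrrrrr) = { 0; 1/2; 3/4 | 97/128; 49/64; 25/32; 13/16; 7/8; 1 } => 193/256
val(brbbrrrrrb) = { 0; 1/2; 3/4; 193/256 | 97/128; 49/64; 25/32; 13/16; 7/8; 1 } => 387/512
val(brbbrrrrrbb) = { 0; 1/2; 3/4; 193/256; 387/512 | 97/128; 49/64; 25/32; 13/16; 7/8; 1 } => 775/1024
val(brbbrrrrrbbb) = { 0; 1/2; 3/4; 193/256; 387/512; 775/1024 | 97/128; 49/64; 25/32; 13/16; 7/8; 1 } => 1551/2048
val(brbbrrrrrbbbr) = { 0; 1/2; 3/4; 193/256; 387/512; 775/1024 | 1551/2048; 97/128; 49/64; 25/32; 13/16; 7/8; 1 } => 3101/4096
val(brbbrrrrrbbbrr) = { 0; 1/2; 3/4; 193/256; 387/512; 775/1024 | 3101/4096; 1551/2048; 97/128; 49/64; 25/32; 13/16; 7/8; 1 } => 6201/8192
val(brbbrrrrrbbbrrr) = { 0; 1/2; 3/4; 193/256; 387/512; 775/1024 | 6201/8192; 3101/4096; 1551/2048; 97/128; 49/64; 25/32; 13/16; 7/8; 1 } => 12401/16384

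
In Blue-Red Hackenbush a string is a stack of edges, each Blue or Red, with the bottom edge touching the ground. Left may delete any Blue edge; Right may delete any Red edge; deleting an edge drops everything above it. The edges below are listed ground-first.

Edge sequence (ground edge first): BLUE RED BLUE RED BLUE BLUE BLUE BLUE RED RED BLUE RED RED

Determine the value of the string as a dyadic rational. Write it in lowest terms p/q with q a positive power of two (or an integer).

Recurse on prefixes of the 13-edge string BLUE RED BLUE RED BLUE BLUE BLUE BLUE RED RED BLUE RED RED:
B: Left { 0 }, Right { · } so simplest 1
BR: Left { 0 }, Right { 1 } so simplest 1/2
BRB: Left { 0; 1/2 }, Right { 1 } so simplest 3/4
BRBR: Left { 0; 1/2 }, Right { 3/4; 1 } so simplest 5/8
BRBRB: Left { 0; 1/2; 5/8 }, Right { 3/4; 1 } so simplest 11/16
BRBRBB: Left { 0; 1/2; 5/8; 11/16 }, Right { 3/4; 1 } so simplest 23/32
BRBRBBB: Left { 0; 1/2; 5/8; 11/16; 23/32 }, Right { 3/4; 1 } so simplest 47/64
BRBRBBBB: Left { 0; 1/2; 5/8; 11/16; 23/32; 47/64 }, Right { 3/4; 1 } so simplest 95/128
BRBRBBBBR: Left { 0; 1/2; 5/8; 11/16; 23/32; 47/64 }, Right { 95/128; 3/4; 1 } so simplest 189/256
BRBRBBBBRR: Left { 0; 1/2; 5/8; 11/16; 23/32; 47/64 }, Right { 189/256; 95/128; 3/4; 1 } so simplest 377/512
BRBRBBBBRRB: Left { 0; 1/2; 5/8; 11/16; 23/32; 47/64; 377/512 }, Right { 189/256; 95/128; 3/4; 1 } so simplest 755/1024
BRBRBBBBRRBR: Left { 0; 1/2; 5/8; 11/16; 23/32; 47/64; 377/512 }, Right { 755/1024; 189/256; 95/128; 3/4; 1 } so simplest 1509/2048
BRBRBBBBRRBRR: Left { 0; 1/2; 5/8; 11/16; 23/32; 47/64; 377/512 }, Right { 1509/2048; 755/1024; 189/256; 95/128; 3/4; 1 } so simplest 3017/4096

3017/4096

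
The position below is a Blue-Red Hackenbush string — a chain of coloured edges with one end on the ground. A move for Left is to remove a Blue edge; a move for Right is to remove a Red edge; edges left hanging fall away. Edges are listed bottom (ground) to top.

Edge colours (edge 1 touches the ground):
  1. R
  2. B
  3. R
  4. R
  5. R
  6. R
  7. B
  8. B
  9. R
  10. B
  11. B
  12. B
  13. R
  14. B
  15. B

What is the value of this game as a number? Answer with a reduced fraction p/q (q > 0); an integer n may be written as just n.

-15497/16384

val(R) = {  | 0 } ⇒ -1
val(RB) = { -1 | 0 } ⇒ -1/2
val(RBR) = { -1 | -1/2,0 } ⇒ -3/4
val(RBRR) = { -1 | -3/4,-1/2,0 } ⇒ -7/8
val(RBRRR) = { -1 | -7/8,-3/4,-1/2,0 } ⇒ -15/16
val(RBRRRR) = { -1 | -15/16,-7/8,-3/4,-1/2,0 } ⇒ -31/32
val(RBRRRRB) = { -1,-31/32 | -15/16,-7/8,-3/4,-1/2,0 } ⇒ -61/64
val(RBRRRRBB) = { -1,-31/32,-61/64 | -15/16,-7/8,-3/4,-1/2,0 } ⇒ -121/128
val(RBRRRRBBR) = { -1,-31/32,-61/64 | -121/128,-15/16,-7/8,-3/4,-1/2,0 } ⇒ -243/256
val(RBRRRRBBRB) = { -1,-31/32,-61/64,-243/256 | -121/128,-15/16,-7/8,-3/4,-1/2,0 } ⇒ -485/512
val(RBRRRRBBRBB) = { -1,-31/32,-61/64,-243/256,-485/512 | -121/128,-15/16,-7/8,-3/4,-1/2,0 } ⇒ -969/1024
val(RBRRRRBBRBBB) = { -1,-31/32,-61/64,-243/256,-485/512,-969/1024 | -121/128,-15/16,-7/8,-3/4,-1/2,0 } ⇒ -1937/2048
val(RBRRRRBBRBBBR) = { -1,-31/32,-61/64,-243/256,-485/512,-969/1024 | -1937/2048,-121/128,-15/16,-7/8,-3/4,-1/2,0 } ⇒ -3875/4096
val(RBRRRRBBRBBBRB) = { -1,-31/32,-61/64,-243/256,-485/512,-969/1024,-3875/4096 | -1937/2048,-121/128,-15/16,-7/8,-3/4,-1/2,0 } ⇒ -7749/8192
val(RBRRRRBBRBBBRBB) = { -1,-31/32,-61/64,-243/256,-485/512,-969/1024,-3875/4096,-7749/8192 | -1937/2048,-121/128,-15/16,-7/8,-3/4,-1/2,0 } ⇒ -15497/16384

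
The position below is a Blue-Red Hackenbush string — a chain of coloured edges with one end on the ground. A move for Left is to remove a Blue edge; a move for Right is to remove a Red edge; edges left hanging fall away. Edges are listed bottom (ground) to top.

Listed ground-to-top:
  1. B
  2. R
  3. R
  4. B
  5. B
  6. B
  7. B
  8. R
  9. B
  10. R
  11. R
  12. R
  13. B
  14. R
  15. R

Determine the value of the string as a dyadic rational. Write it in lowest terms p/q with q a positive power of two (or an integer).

Recurse on prefixes of the 15-edge string B R R B B B B R B R R R B R R:
g(B) = { 0 | none } -> 1
g(BR) = { 0 | 1 } -> 1/2
g(BRR) = { 0 | 1/2; 1 } -> 1/4
g(BRRB) = { 0; 1/4 | 1/2; 1 } -> 3/8
g(BRRBB) = { 0; 1/4; 3/8 | 1/2; 1 } -> 7/16
g(BRRBBB) = { 0; 1/4; 3/8; 7/16 | 1/2; 1 } -> 15/32
g(BRRBBBB) = { 0; 1/4; 3/8; 7/16; 15/32 | 1/2; 1 } -> 31/64
g(BRRBBBBR) = { 0; 1/4; 3/8; 7/16; 15/32 | 31/64; 1/2; 1 } -> 61/128
g(BRRBBBBRB) = { 0; 1/4; 3/8; 7/16; 15/32; 61/128 | 31/64; 1/2; 1 } -> 123/256
g(BRRBBBBRBR) = { 0; 1/4; 3/8; 7/16; 15/32; 61/128 | 123/256; 31/64; 1/2; 1 } -> 245/512
g(BRRBBBBRBRR) = { 0; 1/4; 3/8; 7/16; 15/32; 61/128 | 245/512; 123/256; 31/64; 1/2; 1 } -> 489/1024
g(BRRBBBBRBRRR) = { 0; 1/4; 3/8; 7/16; 15/32; 61/128 | 489/1024; 245/512; 123/256; 31/64; 1/2; 1 } -> 977/2048
g(BRRBBBBRBRRRB) = { 0; 1/4; 3/8; 7/16; 15/32; 61/128; 977/2048 | 489/1024; 245/512; 123/256; 31/64; 1/2; 1 } -> 1955/4096
g(BRRBBBBRBRRRBR) = { 0; 1/4; 3/8; 7/16; 15/32; 61/128; 977/2048 | 1955/4096; 489/1024; 245/512; 123/256; 31/64; 1/2; 1 } -> 3909/8192
g(BRRBBBBRBRRRBRR) = { 0; 1/4; 3/8; 7/16; 15/32; 61/128; 977/2048 | 3909/8192; 1955/4096; 489/1024; 245/512; 123/256; 31/64; 1/2; 1 } -> 7817/16384

7817/16384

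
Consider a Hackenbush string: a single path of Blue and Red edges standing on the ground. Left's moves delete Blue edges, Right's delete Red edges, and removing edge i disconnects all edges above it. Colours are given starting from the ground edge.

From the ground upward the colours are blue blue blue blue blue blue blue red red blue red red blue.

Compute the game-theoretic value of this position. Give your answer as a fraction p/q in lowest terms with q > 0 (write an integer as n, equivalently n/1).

403/64

value(b) = { 0 | (no moves) } => 1
value(bb) = { 0, 1 | (no moves) } => 2
value(bbb) = { 0, 1, 2 | (no moves) } => 3
value(bbbb) = { 0, 1, 2, 3 | (no moves) } => 4
value(bbbbb) = { 0, 1, 2, 3, 4 | (no moves) } => 5
value(bbbbbb) = { 0, 1, 2, 3, 4, 5 | (no moves) } => 6
value(bbbbbbb) = { 0, 1, 2, 3, 4, 5, 6 | (no moves) } => 7
value(bbbbbbbr) = { 0, 1, 2, 3, 4, 5, 6 | 7 } => 13/2
value(bbbbbbbrr) = { 0, 1, 2, 3, 4, 5, 6 | 13/2, 7 } => 25/4
value(bbbbbbbrrb) = { 0, 1, 2, 3, 4, 5, 6, 25/4 | 13/2, 7 } => 51/8
value(bbbbbbbrrbr) = { 0, 1, 2, 3, 4, 5, 6, 25/4 | 51/8, 13/2, 7 } => 101/16
value(bbbbbbbrrbrr) = { 0, 1, 2, 3, 4, 5, 6, 25/4 | 101/16, 51/8, 13/2, 7 } => 201/32
value(bbbbbbbrrbrrb) = { 0, 1, 2, 3, 4, 5, 6, 25/4, 201/32 | 101/16, 51/8, 13/2, 7 } => 403/64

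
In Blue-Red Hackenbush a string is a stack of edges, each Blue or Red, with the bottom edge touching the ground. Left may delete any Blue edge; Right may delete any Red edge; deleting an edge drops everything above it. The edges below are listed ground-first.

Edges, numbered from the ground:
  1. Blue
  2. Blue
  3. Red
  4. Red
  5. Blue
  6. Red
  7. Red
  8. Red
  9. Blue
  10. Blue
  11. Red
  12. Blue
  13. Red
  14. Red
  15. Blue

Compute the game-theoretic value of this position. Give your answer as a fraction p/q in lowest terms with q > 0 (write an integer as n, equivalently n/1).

Recurse on prefixes of the 15-edge string Blue Blue Red Red Blue Red Red Red Blue Blue Red Blue Red Red Blue:
B: Left { 0 }, Right { (no moves) } gives simplest 1
BB: Left { 0 1 }, Right { (no moves) } gives simplest 2
BBR: Left { 0 1 }, Right { 2 } gives simplest 3/2
BBRR: Left { 0 1 }, Right { 3/2 2 } gives simplest 5/4
BBRRB: Left { 0 1 5/4 }, Right { 3/2 2 } gives simplest 11/8
BBRRBR: Left { 0 1 5/4 }, Right { 11/8 3/2 2 } gives simplest 21/16
BBRRBRR: Left { 0 1 5/4 }, Right { 21/16 11/8 3/2 2 } gives simplest 41/32
BBRRBRRR: Left { 0 1 5/4 }, Right { 41/32 21/16 11/8 3/2 2 } gives simplest 81/64
BBRRBRRRB: Left { 0 1 5/4 81/64 }, Right { 41/32 21/16 11/8 3/2 2 } gives simplest 163/128
BBRRBRRRBB: Left { 0 1 5/4 81/64 163/128 }, Right { 41/32 21/16 11/8 3/2 2 } gives simplest 327/256
BBRRBRRRBBR: Left { 0 1 5/4 81/64 163/128 }, Right { 327/256 41/32 21/16 11/8 3/2 2 } gives simplest 653/512
BBRRBRRRBBRB: Left { 0 1 5/4 81/64 163/128 653/512 }, Right { 327/256 41/32 21/16 11/8 3/2 2 } gives simplest 1307/1024
BBRRBRRRBBRBR: Left { 0 1 5/4 81/64 163/128 653/512 }, Right { 1307/1024 327/256 41/32 21/16 11/8 3/2 2 } gives simplest 2613/2048
BBRRBRRRBBRBRR: Left { 0 1 5/4 81/64 163/128 653/512 }, Right { 2613/2048 1307/1024 327/256 41/32 21/16 11/8 3/2 2 } gives simplest 5225/4096
BBRRBRRRBBRBRRB: Left { 0 1 5/4 81/64 163/128 653/512 5225/4096 }, Right { 2613/2048 1307/1024 327/256 41/32 21/16 11/8 3/2 2 } gives simplest 10451/8192

10451/8192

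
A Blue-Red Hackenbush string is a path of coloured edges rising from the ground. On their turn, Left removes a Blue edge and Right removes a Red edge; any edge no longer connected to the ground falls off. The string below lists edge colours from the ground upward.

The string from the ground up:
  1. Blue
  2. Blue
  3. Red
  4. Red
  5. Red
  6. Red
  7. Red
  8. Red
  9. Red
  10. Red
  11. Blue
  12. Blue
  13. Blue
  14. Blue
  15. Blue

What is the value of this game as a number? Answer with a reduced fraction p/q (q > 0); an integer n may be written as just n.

8255/8192

Build G(s[:k]) for k = 1..15, string s = Blue Blue Red Red Red Red Red Red Red Red Blue Blue Blue Blue Blue.
edge 1 of 15 (Blue): { 0 | ∅ } gives 1
edge 2 of 15 (Blue): { 0 1 | ∅ } gives 2
edge 3 of 15 (Red): { 0 1 | 2 } gives 3/2
edge 4 of 15 (Red): { 0 1 | 3/2 2 } gives 5/4
edge 5 of 15 (Red): { 0 1 | 5/4 3/2 2 } gives 9/8
edge 6 of 15 (Red): { 0 1 | 9/8 5/4 3/2 2 } gives 17/16
edge 7 of 15 (Red): { 0 1 | 17/16 9/8 5/4 3/2 2 } gives 33/32
edge 8 of 15 (Red): { 0 1 | 33/32 17/16 9/8 5/4 3/2 2 } gives 65/64
edge 9 of 15 (Red): { 0 1 | 65/64 33/32 17/16 9/8 5/4 3/2 2 } gives 129/128
edge 10 of 15 (Red): { 0 1 | 129/128 65/64 33/32 17/16 9/8 5/4 3/2 2 } gives 257/256
edge 11 of 15 (Blue): { 0 1 257/256 | 129/128 65/64 33/32 17/16 9/8 5/4 3/2 2 } gives 515/512
edge 12 of 15 (Blue): { 0 1 257/256 515/512 | 129/128 65/64 33/32 17/16 9/8 5/4 3/2 2 } gives 1031/1024
edge 13 of 15 (Blue): { 0 1 257/256 515/512 1031/1024 | 129/128 65/64 33/32 17/16 9/8 5/4 3/2 2 } gives 2063/2048
edge 14 of 15 (Blue): { 0 1 257/256 515/512 1031/1024 2063/2048 | 129/128 65/64 33/32 17/16 9/8 5/4 3/2 2 } gives 4127/4096
edge 15 of 15 (Blue): { 0 1 257/256 515/512 1031/1024 2063/2048 4127/4096 | 129/128 65/64 33/32 17/16 9/8 5/4 3/2 2 } gives 8255/8192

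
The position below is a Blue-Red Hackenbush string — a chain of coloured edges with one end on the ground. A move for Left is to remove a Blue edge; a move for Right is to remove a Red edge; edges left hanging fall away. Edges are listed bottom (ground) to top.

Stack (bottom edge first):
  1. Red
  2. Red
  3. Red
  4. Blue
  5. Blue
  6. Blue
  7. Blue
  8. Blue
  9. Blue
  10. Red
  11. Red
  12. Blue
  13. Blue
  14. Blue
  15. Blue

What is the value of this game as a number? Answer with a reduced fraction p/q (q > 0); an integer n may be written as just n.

-8289/4096

Build G(s[:k]) for k = 1..15, string s = Red Red Red Blue Blue Blue Blue Blue Blue Red Red Blue Blue Blue Blue.
edge 1 of 15 (Red): { — | 0 } = -1
edge 2 of 15 (Red): { — | -1, 0 } = -2
edge 3 of 15 (Red): { — | -2, -1, 0 } = -3
edge 4 of 15 (Blue): { -3 | -2, -1, 0 } = -5/2
edge 5 of 15 (Blue): { -3, -5/2 | -2, -1, 0 } = -9/4
edge 6 of 15 (Blue): { -3, -5/2, -9/4 | -2, -1, 0 } = -17/8
edge 7 of 15 (Blue): { -3, -5/2, -9/4, -17/8 | -2, -1, 0 } = -33/16
edge 8 of 15 (Blue): { -3, -5/2, -9/4, -17/8, -33/16 | -2, -1, 0 } = -65/32
edge 9 of 15 (Blue): { -3, -5/2, -9/4, -17/8, -33/16, -65/32 | -2, -1, 0 } = -129/64
edge 10 of 15 (Red): { -3, -5/2, -9/4, -17/8, -33/16, -65/32 | -129/64, -2, -1, 0 } = -259/128
edge 11 of 15 (Red): { -3, -5/2, -9/4, -17/8, -33/16, -65/32 | -259/128, -129/64, -2, -1, 0 } = -519/256
edge 12 of 15 (Blue): { -3, -5/2, -9/4, -17/8, -33/16, -65/32, -519/256 | -259/128, -129/64, -2, -1, 0 } = -1037/512
edge 13 of 15 (Blue): { -3, -5/2, -9/4, -17/8, -33/16, -65/32, -519/256, -1037/512 | -259/128, -129/64, -2, -1, 0 } = -2073/1024
edge 14 of 15 (Blue): { -3, -5/2, -9/4, -17/8, -33/16, -65/32, -519/256, -1037/512, -2073/1024 | -259/128, -129/64, -2, -1, 0 } = -4145/2048
edge 15 of 15 (Blue): { -3, -5/2, -9/4, -17/8, -33/16, -65/32, -519/256, -1037/512, -2073/1024, -4145/2048 | -259/128, -129/64, -2, -1, 0 } = -8289/4096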